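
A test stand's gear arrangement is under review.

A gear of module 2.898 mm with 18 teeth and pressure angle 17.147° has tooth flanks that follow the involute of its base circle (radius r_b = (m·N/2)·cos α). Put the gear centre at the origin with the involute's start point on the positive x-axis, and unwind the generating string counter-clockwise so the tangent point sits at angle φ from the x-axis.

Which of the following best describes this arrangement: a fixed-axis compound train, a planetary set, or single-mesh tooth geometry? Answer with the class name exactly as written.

single-mesh tooth geometry

recognized (one wheel, involute flank): single-mesh tooth geometry, m = 2.898, N = 18
classification: single-mesh tooth geometry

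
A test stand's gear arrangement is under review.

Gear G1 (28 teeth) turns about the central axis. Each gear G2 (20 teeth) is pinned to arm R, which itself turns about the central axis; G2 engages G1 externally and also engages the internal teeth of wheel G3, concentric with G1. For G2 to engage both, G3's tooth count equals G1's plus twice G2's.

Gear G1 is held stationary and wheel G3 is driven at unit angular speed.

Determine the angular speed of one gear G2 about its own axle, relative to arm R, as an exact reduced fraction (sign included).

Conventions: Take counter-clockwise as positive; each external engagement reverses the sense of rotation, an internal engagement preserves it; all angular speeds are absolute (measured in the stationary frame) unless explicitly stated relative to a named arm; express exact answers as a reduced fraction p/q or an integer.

topology: planetary set — G1 28T / G2 20T / G3 68T, arm = carrier (Willis)
ring teeth: 28 + 2·20 = 68
28(ω_sun−ω_arm) = −68(ω_ring−ω_arm),  ω_sun = 0, ω_ring = 1
28(0−ω_arm) = −68(1−ω_arm)  ⇒  96·ω_arm = 68  ⇒  ω_arm = 17/24
sun–planet mesh: 28·(0−17/24) = −20·(ω_p−ω_arm)  ⇒  ω_p−ω_arm = 119/120
exact speed ratio = 119/120

119/120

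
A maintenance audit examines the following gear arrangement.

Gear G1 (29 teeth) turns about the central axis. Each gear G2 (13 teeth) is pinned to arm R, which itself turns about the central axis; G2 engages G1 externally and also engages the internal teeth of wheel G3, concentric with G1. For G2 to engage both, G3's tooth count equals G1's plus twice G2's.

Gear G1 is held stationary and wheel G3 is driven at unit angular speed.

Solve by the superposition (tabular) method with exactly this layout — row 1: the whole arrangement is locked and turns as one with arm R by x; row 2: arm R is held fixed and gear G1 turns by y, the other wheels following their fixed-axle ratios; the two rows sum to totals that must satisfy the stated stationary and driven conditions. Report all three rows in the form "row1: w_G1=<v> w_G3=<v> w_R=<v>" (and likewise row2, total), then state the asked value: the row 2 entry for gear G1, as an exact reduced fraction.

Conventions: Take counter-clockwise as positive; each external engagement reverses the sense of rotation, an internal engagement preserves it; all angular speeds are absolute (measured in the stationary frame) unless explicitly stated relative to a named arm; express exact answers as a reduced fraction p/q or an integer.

row1: w_G1=55/84 w_G3=55/84 w_R=55/84
row2: w_G1=-55/84 w_G3=29/84 w_R=0
total: w_G1=0 w_G3=1 w_R=55/84
asked value: -55/84

planetary set (29T centre, 13T on arm, 55T internal) — Willis relation
row 1 — lock + rotate with arm: ω_sun = ω_ring = ω_arm = x
row 2 — arm fixed, fixed-axis ratios: sun y, ring −(29/55)·y, arm 0
boundary: total ω_sun = x + y = 0 and total ω_ring = x − (29/55)·y = 1  ⇒  y = -55/84, x = 55/84
row 2 ring = −(29/55)·(-55/84) = 29/84
totals (row 1 + row 2): sun 55/84 + (-55/84) = 0, ring 55/84 + 29/84 = 1, arm 55/84 + 0 = 55/84
asked cell (row2, sun) = -55/84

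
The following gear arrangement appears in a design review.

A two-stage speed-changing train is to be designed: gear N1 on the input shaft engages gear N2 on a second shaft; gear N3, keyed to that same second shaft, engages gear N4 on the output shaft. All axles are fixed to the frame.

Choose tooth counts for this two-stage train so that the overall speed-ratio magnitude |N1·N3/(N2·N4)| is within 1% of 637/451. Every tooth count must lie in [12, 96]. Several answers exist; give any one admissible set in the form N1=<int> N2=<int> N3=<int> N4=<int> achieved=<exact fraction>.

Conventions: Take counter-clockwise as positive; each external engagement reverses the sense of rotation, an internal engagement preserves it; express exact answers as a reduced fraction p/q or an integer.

N1=14 N2=22 N3=91 N4=41 achieved=637/451

design class (target 637/451): fixed-axis compound train
target = 637/451 in lowest terms: an exact hit needs N1·N3 = k·637 and N2·N4 = k·451 for one integer k, every count in [12, 96]; additionally prefer no 1:1 stage (N1 ≠ N2, N3 ≠ N4)
k = 1: no 1:1-free in-range split of k·637 and k·451 into factor pairs; take k = 2
k = 2: N1·N3 = 1274 = 14·91, N2·N4 = 902 = 22·41
achieved = 14·91/(22·41) = 637/451; |achieved − target| = 0 ≤ 637/45100 ✓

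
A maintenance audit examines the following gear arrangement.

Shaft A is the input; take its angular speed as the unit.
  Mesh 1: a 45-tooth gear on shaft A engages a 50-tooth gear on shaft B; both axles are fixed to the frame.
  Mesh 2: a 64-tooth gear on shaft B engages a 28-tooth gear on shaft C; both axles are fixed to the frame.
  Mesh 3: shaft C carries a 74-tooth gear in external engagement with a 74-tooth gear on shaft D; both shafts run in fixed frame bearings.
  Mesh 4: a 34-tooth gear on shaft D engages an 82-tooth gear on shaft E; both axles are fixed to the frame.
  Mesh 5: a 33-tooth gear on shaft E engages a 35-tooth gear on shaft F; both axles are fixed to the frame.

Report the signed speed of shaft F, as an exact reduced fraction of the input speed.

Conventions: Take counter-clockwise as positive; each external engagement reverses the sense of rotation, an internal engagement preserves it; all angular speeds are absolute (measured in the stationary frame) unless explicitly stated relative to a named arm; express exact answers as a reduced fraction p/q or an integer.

-40392/50225

5-mesh fixed-axis compound train (all bearings frame-fixed)
mesh 1 [45T→50T]: |ω|/ω_in = 1×45/50 = 9/10, sense flips to −
mesh 2 [64T→28T]: |ω|/ω_in = (9/10)×64/28 = 72/35, sense flips to +
mesh 3 [74T→74T]: |ω|/ω_in = (72/35)×74/74 = 72/35, sense flips to −
mesh 4 [34T→82T]: |ω|/ω_in = (72/35)×34/82 = 1224/1435, sense flips to +
mesh 5 [33T→35T]: |ω|/ω_in = (1224/1435)×33/35 = 40392/50225, sense flips to −
signed output speed (× input speed) = -40392/50225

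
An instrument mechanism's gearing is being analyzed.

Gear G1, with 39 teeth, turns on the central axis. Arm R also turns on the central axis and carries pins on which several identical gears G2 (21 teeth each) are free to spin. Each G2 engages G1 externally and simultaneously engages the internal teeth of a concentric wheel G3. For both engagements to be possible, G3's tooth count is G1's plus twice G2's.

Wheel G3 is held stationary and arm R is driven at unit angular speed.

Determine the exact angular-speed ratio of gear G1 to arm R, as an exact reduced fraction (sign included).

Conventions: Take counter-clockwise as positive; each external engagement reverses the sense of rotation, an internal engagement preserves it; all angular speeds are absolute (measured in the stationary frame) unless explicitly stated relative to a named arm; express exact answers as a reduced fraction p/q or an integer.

40/13

class = planetary set [G3 = 39+2·21 = 81; Willis about the carrier]
ring teeth: 39 + 2·21 = 81
39(ω_sun−ω_arm) = −81(ω_ring−ω_arm),  ω_ring = 0, ω_arm = 1
ω_sun = 1 − (81/39)(0−1) = 40/13
ω_out/ω_in = 40/13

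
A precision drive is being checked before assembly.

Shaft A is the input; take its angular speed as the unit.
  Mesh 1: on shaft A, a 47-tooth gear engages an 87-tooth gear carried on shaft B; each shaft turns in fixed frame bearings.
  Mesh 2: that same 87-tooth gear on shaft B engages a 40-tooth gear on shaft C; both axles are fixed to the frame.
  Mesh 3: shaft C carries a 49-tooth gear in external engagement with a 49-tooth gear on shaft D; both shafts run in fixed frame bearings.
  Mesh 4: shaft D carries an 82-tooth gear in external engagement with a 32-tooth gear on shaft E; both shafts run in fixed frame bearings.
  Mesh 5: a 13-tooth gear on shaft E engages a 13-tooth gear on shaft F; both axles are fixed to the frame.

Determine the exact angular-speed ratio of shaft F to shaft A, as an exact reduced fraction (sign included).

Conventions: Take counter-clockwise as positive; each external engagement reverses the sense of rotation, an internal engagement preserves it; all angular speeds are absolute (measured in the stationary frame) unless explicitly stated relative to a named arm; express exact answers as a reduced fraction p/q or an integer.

-1927/640

class = fixed-axis compound train [5 meshes; 5 ratios multiply, 5 sense flips]
mesh 1 [47T→87T]: running ratio 47/87, sense −
mesh 2 [87T→40T]: running ratio 47/40, sense +
mesh 3 [49T→49T]: running ratio 47/40, sense −
mesh 4 [82T→32T]: running ratio 1927/640, sense +
mesh 5 [13T→13T]: running ratio 1927/640, sense −
ω_out/ω_in = -1927/640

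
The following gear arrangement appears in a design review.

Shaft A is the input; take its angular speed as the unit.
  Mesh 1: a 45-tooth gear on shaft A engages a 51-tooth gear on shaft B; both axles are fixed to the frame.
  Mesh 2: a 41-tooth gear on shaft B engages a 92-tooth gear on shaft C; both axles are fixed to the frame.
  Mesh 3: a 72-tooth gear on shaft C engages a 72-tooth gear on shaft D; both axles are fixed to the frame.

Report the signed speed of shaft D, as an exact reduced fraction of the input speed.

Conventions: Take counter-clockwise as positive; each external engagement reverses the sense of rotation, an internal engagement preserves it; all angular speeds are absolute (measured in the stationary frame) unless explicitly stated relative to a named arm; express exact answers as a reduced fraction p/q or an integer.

3-mesh fixed-axis compound train (all bearings frame-fixed)
mesh 1 [45T→51T]: |ω|/ω_in = 1×45/51 = 15/17, sense flips to −
mesh 2 [41T→92T]: |ω|/ω_in = (15/17)×41/92 = 615/1564, sense flips to +
mesh 3 [72T→72T]: |ω|/ω_in = (615/1564)×72/72 = 615/1564, sense flips to −
signed output speed (× input speed) = -615/1564

-615/1564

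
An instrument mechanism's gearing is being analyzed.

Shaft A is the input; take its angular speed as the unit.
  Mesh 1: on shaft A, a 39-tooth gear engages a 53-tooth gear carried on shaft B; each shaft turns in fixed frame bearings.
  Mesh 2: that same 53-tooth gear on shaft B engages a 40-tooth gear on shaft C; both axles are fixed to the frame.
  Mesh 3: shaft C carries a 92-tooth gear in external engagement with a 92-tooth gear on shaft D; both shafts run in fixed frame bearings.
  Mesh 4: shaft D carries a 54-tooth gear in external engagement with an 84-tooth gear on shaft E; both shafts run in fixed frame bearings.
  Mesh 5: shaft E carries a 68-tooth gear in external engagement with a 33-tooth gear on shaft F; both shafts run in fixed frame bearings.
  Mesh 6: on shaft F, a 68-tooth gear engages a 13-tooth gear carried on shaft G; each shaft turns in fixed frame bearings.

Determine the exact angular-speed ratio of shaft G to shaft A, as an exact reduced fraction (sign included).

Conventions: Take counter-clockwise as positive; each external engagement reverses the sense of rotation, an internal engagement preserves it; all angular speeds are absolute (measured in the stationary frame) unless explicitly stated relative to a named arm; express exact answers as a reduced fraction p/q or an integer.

2601/385

class = fixed-axis compound train [6 meshes; 6 ratios multiply, 6 sense flips]
mesh 1 [39T→53T]: running ratio 39/53, sense −
mesh 2 [53T→40T]: running ratio 39/40, sense +
mesh 3 [92T→92T]: running ratio 39/40, sense −
mesh 4 [54T→84T]: running ratio 351/560, sense +
mesh 5 [68T→33T]: running ratio 1989/1540, sense −
mesh 6 [68T→13T]: running ratio 2601/385, sense +
ω_out/ω_in = 2601/385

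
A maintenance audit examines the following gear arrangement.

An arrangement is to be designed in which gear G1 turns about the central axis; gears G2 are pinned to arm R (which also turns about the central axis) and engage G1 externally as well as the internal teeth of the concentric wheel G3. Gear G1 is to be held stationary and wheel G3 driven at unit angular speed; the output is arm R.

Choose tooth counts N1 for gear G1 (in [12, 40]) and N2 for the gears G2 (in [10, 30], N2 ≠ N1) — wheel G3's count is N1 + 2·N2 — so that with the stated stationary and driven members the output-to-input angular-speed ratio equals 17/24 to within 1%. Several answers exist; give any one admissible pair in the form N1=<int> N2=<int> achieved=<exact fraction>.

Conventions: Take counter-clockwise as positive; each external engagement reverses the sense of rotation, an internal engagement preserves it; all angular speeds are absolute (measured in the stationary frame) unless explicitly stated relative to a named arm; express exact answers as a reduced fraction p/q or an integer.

topology: planetary set — design target 17/24, arm = carrier (Willis)
Willis with ω_sun = 0: ω_arm/ω_ring = N3/(N1+N3); set equal to 17/24  ⇒  N3/N1 = (17/24)/(1 − 17/24) = 17/7
N3 = N1 + 2·N2  ⇒  N2/N1 = (N3/N1 − 1)/2 = (17/7 − 1)/2 = 5/7
smallest multiple with N1 ≥ 12 and N2 ≥ 10: k = 2  ⇒  N1 = 2·7 = 14, N2 = 2·5 = 10 (N1 ≤ 40, N2 ≤ 30, N2 ≠ N1 ✓), N3 = 14 + 2·10 = 34
check: N3/(N1+N3) with N1 = 14, N3 = 34 gives 17/24; |achieved − target| = 0 ≤ 17/2400 ✓

N1=14 N2=10 achieved=17/24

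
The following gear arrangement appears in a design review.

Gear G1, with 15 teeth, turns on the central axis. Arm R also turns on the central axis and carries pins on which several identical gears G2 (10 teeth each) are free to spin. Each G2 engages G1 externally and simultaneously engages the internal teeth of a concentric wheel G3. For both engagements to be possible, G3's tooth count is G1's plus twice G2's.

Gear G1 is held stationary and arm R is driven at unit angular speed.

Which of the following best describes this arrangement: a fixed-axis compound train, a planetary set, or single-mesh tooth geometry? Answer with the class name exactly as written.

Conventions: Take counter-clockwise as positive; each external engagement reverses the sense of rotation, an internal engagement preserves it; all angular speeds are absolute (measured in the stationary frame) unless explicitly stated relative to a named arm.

planetary set

planetary set (15T centre, 10T on arm, 35T internal) — Willis relation
classification: planetary set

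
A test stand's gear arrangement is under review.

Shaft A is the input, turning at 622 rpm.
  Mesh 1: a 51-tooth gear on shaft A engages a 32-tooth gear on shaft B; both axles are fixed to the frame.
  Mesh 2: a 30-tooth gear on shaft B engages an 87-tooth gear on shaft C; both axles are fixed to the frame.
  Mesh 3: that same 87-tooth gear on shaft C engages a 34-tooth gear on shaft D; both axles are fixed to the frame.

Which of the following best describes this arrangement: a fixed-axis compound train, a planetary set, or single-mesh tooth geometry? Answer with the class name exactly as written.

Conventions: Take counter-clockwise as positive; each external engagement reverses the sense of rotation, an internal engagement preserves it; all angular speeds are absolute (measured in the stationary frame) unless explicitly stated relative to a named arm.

fixed-axis compound train

recognized (4 fixed axles, 3 meshes): fixed-axis compound train
classification: fixed-axis compound train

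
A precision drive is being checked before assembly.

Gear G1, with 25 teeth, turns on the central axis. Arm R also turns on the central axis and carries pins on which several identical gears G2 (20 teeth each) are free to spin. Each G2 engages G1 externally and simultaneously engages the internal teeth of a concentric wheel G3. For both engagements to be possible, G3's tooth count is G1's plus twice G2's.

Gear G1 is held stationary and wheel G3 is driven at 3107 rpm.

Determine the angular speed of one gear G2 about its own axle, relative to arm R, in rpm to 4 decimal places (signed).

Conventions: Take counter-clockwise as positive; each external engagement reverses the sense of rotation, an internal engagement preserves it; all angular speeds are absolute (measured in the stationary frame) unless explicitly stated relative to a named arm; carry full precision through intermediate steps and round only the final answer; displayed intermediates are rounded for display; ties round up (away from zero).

topology: planetary set — G1 25T / G2 20T / G3 65T, arm = carrier (Willis)
normalise by the input: solve with ω_ring = 1, then scale by 3107 rpm
ring teeth: 25 + 2·20 = 65
25(ω_sun−ω_arm) = −65(ω_ring−ω_arm),  ω_sun = 0, ω_ring = 1
25(0−ω_arm) = −65(1−ω_arm)  ⇒  90·ω_arm = 65  ⇒  ω_arm = 13/18
sun–planet mesh: 25·(0−13/18) = −20·(ω_p−ω_arm)  ⇒  ω_p−ω_arm = 65/72
scale: ω_p−ω_arm = 65/72 × 3107 rpm = +2804.9306 rpm

+2804.9306 rpm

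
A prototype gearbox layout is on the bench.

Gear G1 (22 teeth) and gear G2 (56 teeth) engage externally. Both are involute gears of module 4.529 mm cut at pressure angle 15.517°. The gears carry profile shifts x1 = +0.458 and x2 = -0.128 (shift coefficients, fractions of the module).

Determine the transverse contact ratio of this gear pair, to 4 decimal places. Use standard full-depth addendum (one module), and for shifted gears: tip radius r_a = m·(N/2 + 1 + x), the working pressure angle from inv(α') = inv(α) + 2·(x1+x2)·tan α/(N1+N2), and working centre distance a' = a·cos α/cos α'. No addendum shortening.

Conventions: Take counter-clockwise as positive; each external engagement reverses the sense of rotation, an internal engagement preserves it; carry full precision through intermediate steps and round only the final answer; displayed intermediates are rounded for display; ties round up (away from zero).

topology: single-mesh involute geometry — m = 4.529, 22T/56T pair
base radii: r_b1 = 48.003153, r_b2 = 122.189845
tip radii: r_a1 = 56.422282, r_a2 = 130.761288
inv(α') = inv(15.517°) + 2·(+0.458-0.128)·tan α/(22+56) = 0.00917065  ⇒  α' = 17.08896°
a' = a·cos α / cos α' = 176.6310·cos 15.517°/cos 17.08896° = 178.054155
action lengths: √(r_a1²−r_b1²) = 29.650821, √(r_a2²−r_b2²) = 46.563466
base pitch p_b = π·m·cos α = 13.709669
CR = (29.650821 + 46.563466 − 178.054155·sin 17.08896°)/13.709669 = 1.742709
contact ratio ≈ 1.7427

1.7427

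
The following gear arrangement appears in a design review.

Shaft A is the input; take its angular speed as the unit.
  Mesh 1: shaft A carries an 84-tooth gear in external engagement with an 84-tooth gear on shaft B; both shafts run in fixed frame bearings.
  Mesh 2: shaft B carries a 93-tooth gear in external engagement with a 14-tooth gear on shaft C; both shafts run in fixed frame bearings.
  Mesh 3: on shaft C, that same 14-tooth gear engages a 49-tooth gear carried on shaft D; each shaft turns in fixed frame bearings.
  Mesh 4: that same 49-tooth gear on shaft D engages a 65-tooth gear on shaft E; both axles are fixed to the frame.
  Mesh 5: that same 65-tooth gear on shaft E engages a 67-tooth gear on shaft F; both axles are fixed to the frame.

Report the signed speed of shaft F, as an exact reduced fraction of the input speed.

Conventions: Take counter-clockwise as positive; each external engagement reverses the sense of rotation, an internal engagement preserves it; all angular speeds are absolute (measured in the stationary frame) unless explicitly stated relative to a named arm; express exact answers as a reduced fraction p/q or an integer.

-93/67

5-mesh fixed-axis compound train (all bearings frame-fixed)
mesh 1 [84T→84T]: |ω|/ω_in = 1×84/84 = 1, sense flips to −
mesh 2 [93T→14T]: |ω|/ω_in = 1×93/14 = 93/14, sense flips to +
mesh 3 [14T→49T]: |ω|/ω_in = (93/14)×14/49 = 93/49, sense flips to −
mesh 4 [49T→65T]: |ω|/ω_in = (93/49)×49/65 = 93/65, sense flips to +
mesh 5 [65T→67T]: |ω|/ω_in = (93/65)×65/67 = 93/67, sense flips to −
signed output speed (× input speed) = -93/67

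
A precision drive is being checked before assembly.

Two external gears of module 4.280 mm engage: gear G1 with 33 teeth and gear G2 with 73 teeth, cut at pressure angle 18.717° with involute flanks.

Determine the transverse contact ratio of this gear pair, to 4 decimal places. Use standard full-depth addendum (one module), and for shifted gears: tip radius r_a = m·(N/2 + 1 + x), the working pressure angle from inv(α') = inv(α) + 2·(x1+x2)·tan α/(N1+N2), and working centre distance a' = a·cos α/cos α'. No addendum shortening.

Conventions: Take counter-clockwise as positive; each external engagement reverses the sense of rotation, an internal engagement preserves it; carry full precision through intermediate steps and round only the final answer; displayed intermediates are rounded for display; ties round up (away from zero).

1.8152

recognized (one external pair, fixed centres): single-mesh tooth geometry, m = 4.280, N1 = 33, N2 = 73
base radii: r_b1 = 66.885269, r_b2 = 147.958322
tip radii: r_a1 = 74.900000, r_a2 = 160.500000
no profile shift: α' = α, a' = a
action lengths: √(r_a1²−r_b1²) = 33.710099, √(r_a2²−r_b2²) = 62.197949
base pitch p_b = π·m·cos α = 12.734925
CR = (33.710099 + 62.197949 − 226.840000·sin 18.71700°)/12.734925 = 1.815201
contact ratio ≈ 1.8152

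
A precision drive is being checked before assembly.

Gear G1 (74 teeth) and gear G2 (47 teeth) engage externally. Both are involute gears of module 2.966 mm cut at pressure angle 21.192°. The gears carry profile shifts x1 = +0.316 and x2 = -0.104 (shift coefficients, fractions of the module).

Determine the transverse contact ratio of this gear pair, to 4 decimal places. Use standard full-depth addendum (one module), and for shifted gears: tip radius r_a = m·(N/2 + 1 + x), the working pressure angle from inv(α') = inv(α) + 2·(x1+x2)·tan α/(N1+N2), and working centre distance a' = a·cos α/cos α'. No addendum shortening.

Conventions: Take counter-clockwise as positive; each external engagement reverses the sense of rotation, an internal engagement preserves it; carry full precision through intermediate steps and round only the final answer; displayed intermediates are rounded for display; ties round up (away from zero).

single-mesh involute tooth geometry (74T engaging 47T at module 2.966)
base radii: r_b1 = 102.320619, r_b2 = 64.987420
tip radii: r_a1 = 113.645256, r_a2 = 72.358536
inv(α') = inv(21.192°) + 2·(+0.316-0.104)·tan α/(74+47) = 0.01920224  ⇒  α' = 21.69651°
a' = a·cos α / cos α' = 179.4430·cos 21.192°/cos 21.69651° = 180.064706
action lengths: √(r_a1²−r_b1²) = 49.454375, √(r_a2²−r_b2²) = 31.818123
base pitch p_b = π·m·cos α = 8.687830
CR = (49.454375 + 31.818123 − 180.064706·sin 21.69651°)/8.687830 = 1.692523
contact ratio ≈ 1.6925

1.6925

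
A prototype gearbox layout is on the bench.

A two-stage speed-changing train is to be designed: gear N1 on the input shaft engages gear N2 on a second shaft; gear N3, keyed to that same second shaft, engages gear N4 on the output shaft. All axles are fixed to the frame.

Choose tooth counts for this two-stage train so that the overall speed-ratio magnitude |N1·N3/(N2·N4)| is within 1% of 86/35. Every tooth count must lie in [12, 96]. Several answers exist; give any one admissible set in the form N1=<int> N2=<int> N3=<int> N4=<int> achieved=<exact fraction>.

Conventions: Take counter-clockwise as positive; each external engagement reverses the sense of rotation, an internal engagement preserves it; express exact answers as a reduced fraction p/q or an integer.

design class (target 86/35): fixed-axis compound train
target = 86/35 in lowest terms: an exact hit needs N1·N3 = k·86 and N2·N4 = k·35 for one integer k, every count in [12, 96]; additionally prefer no 1:1 stage (N1 ≠ N2, N3 ≠ N4)
k = 1…5: no 1:1-free in-range split of k·86 and k·35 into factor pairs; take k = 6
k = 6: N1·N3 = 516 = 12·43, N2·N4 = 210 = 14·15
achieved = 12·43/(14·15) = 86/35; |achieved − target| = 0 ≤ 43/1750 ✓

N1=12 N2=14 N3=43 N4=15 achieved=86/35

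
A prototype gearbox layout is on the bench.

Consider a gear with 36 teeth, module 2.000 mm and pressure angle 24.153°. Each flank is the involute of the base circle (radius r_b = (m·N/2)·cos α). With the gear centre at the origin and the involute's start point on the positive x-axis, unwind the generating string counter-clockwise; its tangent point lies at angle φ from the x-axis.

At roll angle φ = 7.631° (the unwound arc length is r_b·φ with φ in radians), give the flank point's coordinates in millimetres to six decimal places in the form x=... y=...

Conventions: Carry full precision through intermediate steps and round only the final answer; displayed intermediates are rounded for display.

class = single-mesh tooth geometry [base-circle involute, m = 2.000, 36T]
pitch radius r_p = m·N/2 = 2.000·36/2 = 36.000000
base radius r_b = r_p·cos α = 36.000000·cos 24.153° = 32.848419
roll angle φ = 7.631° = 0.13318608 rad
x = r_b·(cos φ + φ·sin φ) = 33.138469
y = r_b·(sin φ − φ·cos φ) = 0.025823

x=33.138469 y=0.025823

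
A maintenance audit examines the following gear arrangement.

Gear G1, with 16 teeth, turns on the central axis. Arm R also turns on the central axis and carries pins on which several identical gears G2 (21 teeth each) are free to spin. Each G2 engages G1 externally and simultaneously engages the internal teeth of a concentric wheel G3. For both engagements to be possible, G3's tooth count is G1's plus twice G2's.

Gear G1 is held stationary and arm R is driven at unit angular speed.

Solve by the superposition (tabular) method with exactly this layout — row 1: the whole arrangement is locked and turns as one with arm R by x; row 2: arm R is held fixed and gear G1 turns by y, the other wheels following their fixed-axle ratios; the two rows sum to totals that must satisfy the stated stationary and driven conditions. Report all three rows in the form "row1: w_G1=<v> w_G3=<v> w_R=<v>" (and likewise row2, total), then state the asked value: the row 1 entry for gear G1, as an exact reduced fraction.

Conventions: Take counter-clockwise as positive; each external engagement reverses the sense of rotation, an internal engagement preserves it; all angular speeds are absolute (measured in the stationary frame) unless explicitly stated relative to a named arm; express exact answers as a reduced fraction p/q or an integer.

recognized (axles ride arm R): planetary set, 16/21/58 teeth
row 1: whole set turns with the arm by x
superposition row 2 [arm held]: sun y, ring −(16/58)·y, arm 0
boundary: total ω_sun = x + y = 0 and total ω_arm = x = 1  ⇒  y = -1, x = 1
row 2 ring = −(16/58)·(-1) = 8/29
totals (row 1 + row 2): sun 1 + (-1) = 0, ring 1 + 8/29 = 37/29, arm 1 + 0 = 1
asked cell (row1, sun) = 1

row1: w_G1=1 w_G3=1 w_R=1
row2: w_G1=-1 w_G3=8/29 w_R=0
total: w_G1=0 w_G3=37/29 w_R=1
asked value: 1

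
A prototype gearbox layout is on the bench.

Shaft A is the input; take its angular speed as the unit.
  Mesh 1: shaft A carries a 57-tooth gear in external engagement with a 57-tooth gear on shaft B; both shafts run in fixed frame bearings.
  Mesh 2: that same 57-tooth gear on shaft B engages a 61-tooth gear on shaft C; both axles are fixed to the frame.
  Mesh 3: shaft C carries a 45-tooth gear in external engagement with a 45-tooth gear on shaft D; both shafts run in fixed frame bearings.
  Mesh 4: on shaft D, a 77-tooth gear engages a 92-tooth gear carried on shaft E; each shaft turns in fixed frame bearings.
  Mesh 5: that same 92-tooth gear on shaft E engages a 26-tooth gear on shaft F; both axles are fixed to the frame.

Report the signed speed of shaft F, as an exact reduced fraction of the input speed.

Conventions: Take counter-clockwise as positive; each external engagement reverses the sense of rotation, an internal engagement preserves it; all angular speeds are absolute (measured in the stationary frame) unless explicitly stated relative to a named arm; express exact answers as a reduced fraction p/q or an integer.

5-mesh fixed-axis compound train (all bearings frame-fixed)
mesh 1 [57T→57T]: |ω|/ω_in = 1×57/57 = 1, sense flips to −
mesh 2 [57T→61T]: |ω|/ω_in = 1×57/61 = 57/61, sense flips to +
mesh 3 [45T→45T]: |ω|/ω_in = (57/61)×45/45 = 57/61, sense flips to −
mesh 4 [77T→92T]: |ω|/ω_in = (57/61)×77/92 = 4389/5612, sense flips to +
mesh 5 [92T→26T]: |ω|/ω_in = (4389/5612)×92/26 = 4389/1586, sense flips to −
signed output speed (× input speed) = -4389/1586

-4389/1586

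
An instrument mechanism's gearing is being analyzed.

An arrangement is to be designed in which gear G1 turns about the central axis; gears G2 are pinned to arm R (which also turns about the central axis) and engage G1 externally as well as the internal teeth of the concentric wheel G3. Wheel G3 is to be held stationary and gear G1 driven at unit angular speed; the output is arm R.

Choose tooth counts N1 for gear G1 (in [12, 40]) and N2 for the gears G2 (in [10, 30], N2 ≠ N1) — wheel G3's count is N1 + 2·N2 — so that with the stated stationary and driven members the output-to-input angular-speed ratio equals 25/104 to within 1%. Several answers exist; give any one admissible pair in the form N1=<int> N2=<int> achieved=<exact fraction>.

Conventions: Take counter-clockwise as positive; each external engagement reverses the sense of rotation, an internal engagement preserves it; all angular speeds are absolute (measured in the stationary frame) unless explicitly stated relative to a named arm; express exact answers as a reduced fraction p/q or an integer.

topology: planetary set — design target 25/104, arm = carrier (Willis)
Willis with ω_ring = 0: ω_arm/ω_sun = N1/(N1+N3); set equal to 25/104  ⇒  N3/N1 = 1/(25/104) − 1 = 79/25
N3 = N1 + 2·N2  ⇒  N2/N1 = (N3/N1 − 1)/2 = (79/25 − 1)/2 = 27/25
smallest multiple with N1 ≥ 12 and N2 ≥ 10: k = 1  ⇒  N1 = 1·25 = 25, N2 = 1·27 = 27 (N1 ≤ 40, N2 ≤ 30, N2 ≠ N1 ✓), N3 = 25 + 2·27 = 79
check: N1/(N1+N3) with N1 = 25, N3 = 79 gives 25/104; |achieved − target| = 0 ≤ 1/416 ✓

N1=25 N2=27 achieved=25/104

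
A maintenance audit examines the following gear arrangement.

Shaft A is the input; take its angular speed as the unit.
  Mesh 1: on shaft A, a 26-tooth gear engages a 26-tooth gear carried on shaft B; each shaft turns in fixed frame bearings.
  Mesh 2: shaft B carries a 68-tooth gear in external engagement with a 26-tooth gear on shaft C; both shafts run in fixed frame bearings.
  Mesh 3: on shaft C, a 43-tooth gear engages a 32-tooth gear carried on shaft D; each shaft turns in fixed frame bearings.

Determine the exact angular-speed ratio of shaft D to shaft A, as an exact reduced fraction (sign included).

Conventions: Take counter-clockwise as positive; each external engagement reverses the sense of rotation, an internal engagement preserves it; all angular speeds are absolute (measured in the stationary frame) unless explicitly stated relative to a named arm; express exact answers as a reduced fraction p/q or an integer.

class = fixed-axis compound train [3 meshes; 3 ratios multiply, 3 sense flips]
mesh 1 [26T→26T]: running ratio 1, sense −
mesh 2 [68T→26T]: running ratio 34/13, sense +
mesh 3 [43T→32T]: running ratio 731/208, sense −
ω_out/ω_in = -731/208

-731/208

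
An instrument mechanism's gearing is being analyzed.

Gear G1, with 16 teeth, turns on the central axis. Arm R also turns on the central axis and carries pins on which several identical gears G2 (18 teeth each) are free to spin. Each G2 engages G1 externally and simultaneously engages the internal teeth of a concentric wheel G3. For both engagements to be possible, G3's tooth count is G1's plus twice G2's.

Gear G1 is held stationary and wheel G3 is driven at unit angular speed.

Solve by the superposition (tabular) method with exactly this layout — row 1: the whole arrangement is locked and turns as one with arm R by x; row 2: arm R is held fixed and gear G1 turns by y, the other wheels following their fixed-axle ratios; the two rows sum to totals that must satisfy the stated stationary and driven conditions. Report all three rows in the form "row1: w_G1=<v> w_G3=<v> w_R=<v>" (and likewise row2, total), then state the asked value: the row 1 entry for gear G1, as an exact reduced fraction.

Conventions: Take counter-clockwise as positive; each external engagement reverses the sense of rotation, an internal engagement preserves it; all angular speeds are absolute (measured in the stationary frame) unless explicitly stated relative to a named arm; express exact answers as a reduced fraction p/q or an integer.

row1: w_G1=13/17 w_G3=13/17 w_R=13/17
row2: w_G1=-13/17 w_G3=4/17 w_R=0
total: w_G1=0 w_G3=1 w_R=13/17
asked value: 13/17

recognized (axles ride arm R): planetary set, 16/18/52 teeth
superposition row 1 [locked train]: every member turns x
superposition row 2 [arm held]: sun y, ring −(16/52)·y, arm 0
boundary: total ω_sun = x + y = 0 and total ω_ring = x − (16/52)·y = 1  ⇒  y = -13/17, x = 13/17
row 2 ring = −(16/52)·(-13/17) = 4/17
totals (row 1 + row 2): sun 13/17 + (-13/17) = 0, ring 13/17 + 4/17 = 1, arm 13/17 + 0 = 13/17
asked cell (row1, sun) = 13/17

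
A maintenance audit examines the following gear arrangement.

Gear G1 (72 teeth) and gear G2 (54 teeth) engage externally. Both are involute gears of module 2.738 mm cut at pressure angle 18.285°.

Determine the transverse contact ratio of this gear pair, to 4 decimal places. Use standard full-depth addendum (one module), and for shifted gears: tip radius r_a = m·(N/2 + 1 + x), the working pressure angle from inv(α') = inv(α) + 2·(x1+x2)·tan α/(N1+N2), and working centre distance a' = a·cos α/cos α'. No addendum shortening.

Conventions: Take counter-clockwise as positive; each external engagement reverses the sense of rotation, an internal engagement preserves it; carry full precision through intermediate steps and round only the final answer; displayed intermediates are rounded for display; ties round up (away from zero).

1.8958

class = single-mesh tooth geometry [involute pair 72T × 54T, m = 2.738]
base radii: r_b1 = 93.591070, r_b2 = 70.193302
tip radii: r_a1 = 101.306000, r_a2 = 76.664000
no profile shift: α' = α, a' = a
action lengths: √(r_a1²−r_b1²) = 38.776504, √(r_a2²−r_b2²) = 30.826437
base pitch p_b = π·m·cos α = 8.167362
CR = (38.776504 + 30.826437 − 172.494000·sin 18.28500°)/8.167362 = 1.895839
contact ratio ≈ 1.8958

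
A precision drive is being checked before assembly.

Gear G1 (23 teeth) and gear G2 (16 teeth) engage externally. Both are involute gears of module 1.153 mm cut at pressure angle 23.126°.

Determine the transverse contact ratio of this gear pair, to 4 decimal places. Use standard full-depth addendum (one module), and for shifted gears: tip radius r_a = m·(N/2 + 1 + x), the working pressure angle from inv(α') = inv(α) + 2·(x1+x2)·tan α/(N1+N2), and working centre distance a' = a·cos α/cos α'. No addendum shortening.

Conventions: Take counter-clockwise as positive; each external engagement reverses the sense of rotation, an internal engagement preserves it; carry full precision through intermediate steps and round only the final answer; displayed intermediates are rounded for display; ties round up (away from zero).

topology: single-mesh involute geometry — m = 1.153, 23T/16T pair
base radii: r_b1 = 12.194011, r_b2 = 8.482790
tip radii: r_a1 = 14.412500, r_a2 = 10.377000
no profile shift: α' = α, a' = a
action lengths: √(r_a1²−r_b1²) = 7.682854, √(r_a2²−r_b2²) = 5.976989
base pitch p_b = π·m·cos α = 3.331184
CR = (7.682854 + 5.976989 − 22.483500·sin 23.12600°)/3.331184 = 1.449739
contact ratio ≈ 1.4497

1.4497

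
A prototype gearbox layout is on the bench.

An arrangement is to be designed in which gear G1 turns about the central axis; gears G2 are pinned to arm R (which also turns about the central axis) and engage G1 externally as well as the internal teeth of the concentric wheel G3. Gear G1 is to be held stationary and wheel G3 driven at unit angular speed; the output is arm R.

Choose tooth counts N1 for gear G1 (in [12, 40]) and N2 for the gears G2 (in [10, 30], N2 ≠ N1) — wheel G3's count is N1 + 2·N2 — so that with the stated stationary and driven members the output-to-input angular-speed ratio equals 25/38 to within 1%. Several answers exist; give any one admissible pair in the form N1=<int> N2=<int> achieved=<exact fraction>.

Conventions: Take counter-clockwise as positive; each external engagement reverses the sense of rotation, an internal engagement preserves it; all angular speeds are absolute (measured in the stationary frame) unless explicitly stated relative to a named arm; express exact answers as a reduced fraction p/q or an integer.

design class (target 25/38): planetary set
Willis with ω_sun = 0: ω_arm/ω_ring = N3/(N1+N3); set equal to 25/38  ⇒  N3/N1 = (25/38)/(1 − 25/38) = 25/13
N3 = N1 + 2·N2  ⇒  N2/N1 = (N3/N1 − 1)/2 = (25/13 − 1)/2 = 6/13
smallest multiple with N1 ≥ 12 and N2 ≥ 10: k = 2  ⇒  N1 = 2·13 = 26, N2 = 2·6 = 12 (N1 ≤ 40, N2 ≤ 30, N2 ≠ N1 ✓), N3 = 26 + 2·12 = 50
check: N3/(N1+N3) with N1 = 26, N3 = 50 gives 25/38; |achieved − target| = 0 ≤ 1/152 ✓

N1=26 N2=12 achieved=25/38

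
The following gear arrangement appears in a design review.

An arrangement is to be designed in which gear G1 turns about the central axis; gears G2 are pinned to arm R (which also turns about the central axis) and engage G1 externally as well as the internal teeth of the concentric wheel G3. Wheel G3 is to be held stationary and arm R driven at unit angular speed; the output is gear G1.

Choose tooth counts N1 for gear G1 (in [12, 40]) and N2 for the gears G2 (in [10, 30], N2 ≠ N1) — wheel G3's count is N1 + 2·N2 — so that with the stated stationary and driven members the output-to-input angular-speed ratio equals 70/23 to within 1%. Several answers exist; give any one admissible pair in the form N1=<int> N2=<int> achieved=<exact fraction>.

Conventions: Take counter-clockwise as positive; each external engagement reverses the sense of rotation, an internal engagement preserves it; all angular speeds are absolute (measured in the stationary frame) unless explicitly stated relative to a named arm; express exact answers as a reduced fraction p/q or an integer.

planetary set to be sized for 70/23 (Willis relation)
Willis with ω_ring = 0: ω_sun/ω_arm = (N1+N3)/N1; set equal to 70/23  ⇒  N3/N1 = 70/23 − 1 = 47/23
N3 = N1 + 2·N2  ⇒  N2/N1 = (N3/N1 − 1)/2 = (47/23 − 1)/2 = 12/23
smallest multiple with N1 ≥ 12 and N2 ≥ 10: k = 1  ⇒  N1 = 1·23 = 23, N2 = 1·12 = 12 (N1 ≤ 40, N2 ≤ 30, N2 ≠ N1 ✓), N3 = 23 + 2·12 = 47
check: (N1+N3)/N1 with N1 = 23, N3 = 47 gives 70/23; |achieved − target| = 0 ≤ 7/230 ✓

N1=23 N2=12 achieved=70/23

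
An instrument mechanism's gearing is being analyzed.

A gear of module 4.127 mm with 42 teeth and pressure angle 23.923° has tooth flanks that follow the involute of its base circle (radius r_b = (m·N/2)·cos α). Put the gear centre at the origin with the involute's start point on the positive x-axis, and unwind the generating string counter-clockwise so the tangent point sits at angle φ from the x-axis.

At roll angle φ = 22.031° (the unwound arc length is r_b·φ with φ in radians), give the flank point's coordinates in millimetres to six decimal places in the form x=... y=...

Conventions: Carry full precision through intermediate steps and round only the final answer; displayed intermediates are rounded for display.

class = single-mesh tooth geometry [base-circle involute, m = 4.127, 42T]
pitch radius r_p = m·N/2 = 4.127·42/2 = 86.667000
base radius r_b = r_p·cos α = 86.667000·cos 23.923° = 79.221546
roll angle φ = 22.031° = 0.38451349 rad
x = r_b·(cos φ + φ·sin φ) = 84.863324
y = r_b·(sin φ − φ·cos φ) = 1.479184

x=84.863324 y=1.479184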